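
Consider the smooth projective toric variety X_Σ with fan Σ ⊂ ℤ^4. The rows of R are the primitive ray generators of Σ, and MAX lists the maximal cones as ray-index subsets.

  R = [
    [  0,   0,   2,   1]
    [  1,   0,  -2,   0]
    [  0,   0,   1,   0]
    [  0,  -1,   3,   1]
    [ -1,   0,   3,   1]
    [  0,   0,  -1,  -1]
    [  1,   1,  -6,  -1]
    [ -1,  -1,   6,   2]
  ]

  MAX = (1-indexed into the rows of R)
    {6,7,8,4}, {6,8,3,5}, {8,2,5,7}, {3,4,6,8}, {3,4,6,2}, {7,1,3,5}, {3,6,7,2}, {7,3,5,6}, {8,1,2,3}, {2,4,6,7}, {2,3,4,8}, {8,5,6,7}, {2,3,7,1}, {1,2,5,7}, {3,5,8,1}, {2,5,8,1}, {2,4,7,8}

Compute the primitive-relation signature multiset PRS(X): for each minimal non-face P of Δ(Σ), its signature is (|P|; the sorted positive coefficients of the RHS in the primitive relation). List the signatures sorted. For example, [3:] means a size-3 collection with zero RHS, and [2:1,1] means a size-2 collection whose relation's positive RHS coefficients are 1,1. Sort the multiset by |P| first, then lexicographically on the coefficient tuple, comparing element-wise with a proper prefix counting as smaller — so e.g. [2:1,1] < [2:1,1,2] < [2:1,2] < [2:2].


Primitive collections (9):

  • {1,6}:  v_{1} + v_{6} = v_{3}  ⇒ sig = [2:1]
  • {4,5}:  v_{4} + v_{5} = v_{8}  ⇒ sig = [2:1]
  • {1,4}:  v_{1} + v_{4} = v_{2} + v_{3} + v_{8}  ⇒ sig = [2:1,1,1]
  • {2,5,6}:  v_{2} + v_{5} + v_{6} = 0  ⇒ sig = [3:]
  • {2,3,5}:  v_{2} + v_{3} + v_{5} = v_{1}  ⇒ sig = [3:1]
  • {2,6,8}:  v_{2} + v_{6} + v_{8} = v_{4}  ⇒ sig = [3:1]
  • {3,4,7}:  v_{3} + v_{4} + v_{7} = v_{2}  ⇒ sig = [3:1]
  • {3,7,8}:  v_{3} + v_{7} + v_{8} = v_{2} + v_{5}  ⇒ sig = [3:1,1]
  • {1,7,8}:  v_{1} + v_{7} + v_{8} = 2·v_{2} + 2·v_{5}  ⇒ sig = [3:2,2]

Signatures (|P|; sorted positive RHS coefficients), sorted:
{ [2:1] ×2,  [2:1,1,1],  [3:],  [3:1] ×3,  [3:1,1],  [3:2,2] }


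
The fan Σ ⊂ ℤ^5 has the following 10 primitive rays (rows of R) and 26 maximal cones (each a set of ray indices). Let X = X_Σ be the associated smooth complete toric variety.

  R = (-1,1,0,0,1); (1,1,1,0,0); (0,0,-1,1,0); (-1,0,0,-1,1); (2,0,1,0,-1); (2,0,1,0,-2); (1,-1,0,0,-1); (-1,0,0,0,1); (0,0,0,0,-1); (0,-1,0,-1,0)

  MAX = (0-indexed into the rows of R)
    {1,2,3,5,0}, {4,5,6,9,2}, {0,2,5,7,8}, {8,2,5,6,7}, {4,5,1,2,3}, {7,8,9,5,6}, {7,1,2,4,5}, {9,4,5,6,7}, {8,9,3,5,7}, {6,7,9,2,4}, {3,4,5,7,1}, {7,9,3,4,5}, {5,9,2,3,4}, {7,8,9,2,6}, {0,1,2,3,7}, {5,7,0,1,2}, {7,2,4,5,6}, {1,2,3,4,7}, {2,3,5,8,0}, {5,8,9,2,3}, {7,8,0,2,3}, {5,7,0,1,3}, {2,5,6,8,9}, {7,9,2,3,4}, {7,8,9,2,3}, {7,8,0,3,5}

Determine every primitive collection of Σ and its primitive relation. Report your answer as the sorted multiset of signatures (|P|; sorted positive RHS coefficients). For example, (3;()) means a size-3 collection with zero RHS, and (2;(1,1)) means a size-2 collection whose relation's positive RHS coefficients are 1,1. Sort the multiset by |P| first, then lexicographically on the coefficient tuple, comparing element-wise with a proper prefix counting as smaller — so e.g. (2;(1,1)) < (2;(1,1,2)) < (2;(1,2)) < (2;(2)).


|primitive collections| = 10. Relations:

  • {0,6}:  v_{0} + v_{6} = 0  so sig = (2;())
  • {0,4}:  v_{0} + v_{4} = v_{1}  so sig = (2;(1))
  • {0,9}:  v_{0} + v_{9} = v_{3}  so sig = (2;(1))
  • {1,6}:  v_{1} + v_{6} = v_{4}  so sig = (2;(1))
  • {3,6}:  v_{3} + v_{6} = v_{9}  so sig = (2;(1))
  • {4,8}:  v_{4} + v_{8} = v_{5}  so sig = (2;(1))
  • {1,8}:  v_{1} + v_{8} = v_{0} + v_{5}  so sig = (2;(1,1))
  • {1,9}:  v_{1} + v_{9} = v_{3} + v_{4}  so sig = (2;(1,1))
  • {2,3,5,7}:  v_{2} + v_{3} + v_{5} + v_{7} = 0  so sig = (4;())
  • {2,5,7,9}:  v_{2} + v_{5} + v_{7} + v_{9} = v_{6}  so sig = (4;(1))

so the primitive-relation signature multiset is
    (2;())
    (2;(1))
    (2;(1))
    (2;(1))
    (2;(1))
    (2;(1))
    (2;(1,1))
    (2;(1,1))
    (4;())
    (4;(1))


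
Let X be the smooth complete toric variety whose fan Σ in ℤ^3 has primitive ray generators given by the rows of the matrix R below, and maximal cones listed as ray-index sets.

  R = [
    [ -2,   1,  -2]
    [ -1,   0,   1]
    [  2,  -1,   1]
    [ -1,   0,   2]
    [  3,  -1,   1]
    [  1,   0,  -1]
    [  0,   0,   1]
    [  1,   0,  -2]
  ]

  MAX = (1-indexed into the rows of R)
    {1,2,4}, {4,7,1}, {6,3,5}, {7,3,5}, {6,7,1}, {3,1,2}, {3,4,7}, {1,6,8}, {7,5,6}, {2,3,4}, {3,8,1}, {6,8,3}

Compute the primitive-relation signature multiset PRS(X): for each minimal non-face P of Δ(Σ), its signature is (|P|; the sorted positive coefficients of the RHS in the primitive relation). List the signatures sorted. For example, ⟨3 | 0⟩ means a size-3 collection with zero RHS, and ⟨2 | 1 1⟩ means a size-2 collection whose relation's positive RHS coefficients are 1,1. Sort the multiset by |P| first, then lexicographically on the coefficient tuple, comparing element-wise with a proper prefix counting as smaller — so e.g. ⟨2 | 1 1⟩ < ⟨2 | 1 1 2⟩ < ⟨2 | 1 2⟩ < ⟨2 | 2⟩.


Δ(Σ) — 8 vertices, 14 min non-faces:

  P={2,6}:  v_{2} + v_{6} = 0  ⇒ sig = ⟨2 | 0⟩
  P={4,8}:  v_{4} + v_{8} = 0  ⇒ sig = ⟨2 | 0⟩
  P={1,5}:  v_{1} + v_{5} = v_{6}  ⇒ sig = ⟨2 | 1⟩
  P={2,7}:  v_{2} + v_{7} = v_{4}  ⇒ sig = ⟨2 | 1⟩
  P={4,6}:  v_{4} + v_{6} = v_{7}  ⇒ sig = ⟨2 | 1⟩
  P={7,8}:  v_{7} + v_{8} = v_{6}  ⇒ sig = ⟨2 | 1⟩
  P={2,5}:  v_{2} + v_{5} = v_{3} + v_{7}  ⇒ sig = ⟨2 | 1 1⟩
  P={2,8}:  v_{2} + v_{8} = v_{1} + v_{3}  ⇒ sig = ⟨2 | 1 1⟩
  P={4,5}:  v_{4} + v_{5} = v_{3} + 2·v_{7}  ⇒ sig = ⟨2 | 1 2⟩
  P={5,8}:  v_{5} + v_{8} = v_{3} + 2·v_{6}  ⇒ sig = ⟨2 | 1 2⟩
  P={1,3,7}:  v_{1} + v_{3} + v_{7} = 0  ⇒ sig = ⟨3 | 0⟩
  P={1,3,4}:  v_{1} + v_{3} + v_{4} = v_{2}  ⇒ sig = ⟨3 | 1⟩
  P={1,3,6}:  v_{1} + v_{3} + v_{6} = v_{8}  ⇒ sig = ⟨3 | 1⟩
  P={3,6,7}:  v_{3} + v_{6} + v_{7} = v_{5}  ⇒ sig = ⟨3 | 1⟩

Signatures (|P|; sorted positive RHS coefficients), sorted:
[⟨2 | 0⟩, ⟨2 | 0⟩, ⟨2 | 1⟩, ⟨2 | 1⟩, ⟨2 | 1⟩, ⟨2 | 1⟩, ⟨2 | 1 1⟩, ⟨2 | 1 1⟩, ⟨2 | 1 2⟩, ⟨2 | 1 2⟩, ⟨3 | 0⟩, ⟨3 | 1⟩, ⟨3 | 1⟩, ⟨3 | 1⟩]


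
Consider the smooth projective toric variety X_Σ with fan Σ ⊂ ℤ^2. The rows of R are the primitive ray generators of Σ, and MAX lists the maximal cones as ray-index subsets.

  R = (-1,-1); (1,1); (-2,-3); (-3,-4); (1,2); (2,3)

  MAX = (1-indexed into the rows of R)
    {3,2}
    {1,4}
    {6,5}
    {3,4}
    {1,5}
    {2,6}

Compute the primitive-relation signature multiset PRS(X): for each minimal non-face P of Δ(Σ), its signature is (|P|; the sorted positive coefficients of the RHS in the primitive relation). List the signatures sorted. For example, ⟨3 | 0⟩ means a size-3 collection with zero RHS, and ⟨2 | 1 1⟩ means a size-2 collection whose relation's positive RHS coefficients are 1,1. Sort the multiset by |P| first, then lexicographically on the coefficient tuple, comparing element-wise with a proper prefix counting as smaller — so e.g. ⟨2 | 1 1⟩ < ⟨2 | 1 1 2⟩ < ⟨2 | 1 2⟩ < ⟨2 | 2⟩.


9 collections generate NE(X_Σ); each relation:

  {1,2}:  v_{1} + v_{2} = 0  ⇒ sig = ⟨2 | 0⟩
  {3,6}:  v_{3} + v_{6} = 0  ⇒ sig = ⟨2 | 0⟩
  {1,3}:  v_{1} + v_{3} = v_{4}  ⇒ sig = ⟨2 | 1⟩
  {1,6}:  v_{1} + v_{6} = v_{5}  ⇒ sig = ⟨2 | 1⟩
  {2,4}:  v_{2} + v_{4} = v_{3}  ⇒ sig = ⟨2 | 1⟩
  {2,5}:  v_{2} + v_{5} = v_{6}  ⇒ sig = ⟨2 | 1⟩
  {3,5}:  v_{3} + v_{5} = v_{1}  ⇒ sig = ⟨2 | 1⟩
  {4,6}:  v_{4} + v_{6} = v_{1}  ⇒ sig = ⟨2 | 1⟩
  {4,5}:  v_{4} + v_{5} = 2·v_{1}  ⇒ sig = ⟨2 | 2⟩

Sorted signature multiset PRS(X):
    |P|=2: 9 collections, coeffs (), (), (1), (1), (1), (1), (1), (1), (2)


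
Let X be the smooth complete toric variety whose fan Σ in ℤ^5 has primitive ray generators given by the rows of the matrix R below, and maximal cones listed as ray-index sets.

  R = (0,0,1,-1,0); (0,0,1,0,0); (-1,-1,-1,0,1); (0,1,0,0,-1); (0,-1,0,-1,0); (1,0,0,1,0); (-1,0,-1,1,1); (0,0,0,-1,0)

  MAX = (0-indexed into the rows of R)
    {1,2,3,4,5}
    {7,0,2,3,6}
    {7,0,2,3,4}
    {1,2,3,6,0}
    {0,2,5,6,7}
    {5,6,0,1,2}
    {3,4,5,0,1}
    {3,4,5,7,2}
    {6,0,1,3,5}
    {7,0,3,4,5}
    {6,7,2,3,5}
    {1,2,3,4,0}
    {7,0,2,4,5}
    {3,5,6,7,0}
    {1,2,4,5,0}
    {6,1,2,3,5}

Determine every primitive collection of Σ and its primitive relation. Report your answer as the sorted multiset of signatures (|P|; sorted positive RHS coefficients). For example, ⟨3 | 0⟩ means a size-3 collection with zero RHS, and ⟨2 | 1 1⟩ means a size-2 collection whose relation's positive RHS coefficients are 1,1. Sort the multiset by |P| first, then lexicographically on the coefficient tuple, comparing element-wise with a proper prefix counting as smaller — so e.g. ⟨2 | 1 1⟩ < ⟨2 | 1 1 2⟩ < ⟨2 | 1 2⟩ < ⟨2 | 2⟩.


Δ(Σ) — 8 vertices, 3 min non-faces:

  P={1,7}:  v_{1} + v_{7} = v_{0}  →  sig = ⟨2 | 1⟩
  P={4,6}:  v_{4} + v_{6} = v_{2}  →  sig = ⟨2 | 1⟩
  P={0,2,3,5}:  v_{0} + v_{2} + v_{3} + v_{5} = 0  →  sig = ⟨4 | 0⟩

Sorted signature multiset PRS(X):
    |P|=2: 2 collections, coeffs (1), (1)
    |P|=4: 1 collection, coeffs ()


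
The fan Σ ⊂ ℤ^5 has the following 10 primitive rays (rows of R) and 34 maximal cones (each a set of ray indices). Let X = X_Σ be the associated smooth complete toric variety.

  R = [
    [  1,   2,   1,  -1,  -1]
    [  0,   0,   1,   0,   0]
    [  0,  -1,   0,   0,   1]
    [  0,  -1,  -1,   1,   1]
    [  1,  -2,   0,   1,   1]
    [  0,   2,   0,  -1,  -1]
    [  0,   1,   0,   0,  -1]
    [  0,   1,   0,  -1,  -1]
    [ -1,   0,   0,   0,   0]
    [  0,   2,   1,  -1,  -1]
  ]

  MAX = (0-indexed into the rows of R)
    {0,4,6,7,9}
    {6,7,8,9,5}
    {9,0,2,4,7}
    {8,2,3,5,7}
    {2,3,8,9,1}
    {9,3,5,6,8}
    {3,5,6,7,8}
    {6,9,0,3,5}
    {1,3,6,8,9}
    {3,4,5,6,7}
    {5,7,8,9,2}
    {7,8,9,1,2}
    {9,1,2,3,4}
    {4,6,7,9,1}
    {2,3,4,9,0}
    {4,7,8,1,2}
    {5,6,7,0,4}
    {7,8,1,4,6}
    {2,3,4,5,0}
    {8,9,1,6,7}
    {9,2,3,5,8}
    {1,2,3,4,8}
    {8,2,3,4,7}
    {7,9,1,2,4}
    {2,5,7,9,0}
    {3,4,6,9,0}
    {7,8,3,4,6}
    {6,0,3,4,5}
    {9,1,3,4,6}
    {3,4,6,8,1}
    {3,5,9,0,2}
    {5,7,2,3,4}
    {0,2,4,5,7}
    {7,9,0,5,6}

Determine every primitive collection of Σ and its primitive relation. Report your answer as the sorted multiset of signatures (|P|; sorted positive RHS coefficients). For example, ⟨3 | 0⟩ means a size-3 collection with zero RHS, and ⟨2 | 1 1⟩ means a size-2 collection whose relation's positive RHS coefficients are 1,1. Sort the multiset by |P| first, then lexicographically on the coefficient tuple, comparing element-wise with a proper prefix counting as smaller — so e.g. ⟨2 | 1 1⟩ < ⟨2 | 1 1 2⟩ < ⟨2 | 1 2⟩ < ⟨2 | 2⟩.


Minimal non-faces — 10 found among 10 rays, 34 max cones:

  P={2,6}:  v_{2} + v_{6} = 0 ; sig = ⟨2 | 0⟩
  P={0,8}:  v_{0} + v_{8} = v_{9} ; sig = ⟨2 | 1⟩
  P={1,5}:  v_{1} + v_{5} = v_{9} ; sig = ⟨2 | 1⟩
  P={0,1}:  v_{0} + v_{1} = v_{4} + 2·v_{9} ; sig = ⟨2 | 1 2⟩
  P={1,3,7}:  v_{1} + v_{3} + v_{7} = 0 ; sig = ⟨3 | 0⟩
  P={4,5,8}:  v_{4} + v_{5} + v_{8} = 0 ; sig = ⟨3 | 0⟩
  P={3,7,9}:  v_{3} + v_{7} + v_{9} = v_{5} ; sig = ⟨3 | 1⟩
  P={4,5,9}:  v_{4} + v_{5} + v_{9} = v_{0} ; sig = ⟨3 | 1⟩
  P={4,8,9}:  v_{4} + v_{8} + v_{9} = v_{1} ; sig = ⟨3 | 1⟩
  P={0,3,7}:  v_{0} + v_{3} + v_{7} = v_{4} + 2·v_{5} ; sig = ⟨3 | 1 2⟩

so the primitive-relation signature multiset is
    ⟨2 | 0⟩
    ⟨2 | 1⟩
    ⟨2 | 1⟩
    ⟨2 | 1 2⟩
    ⟨3 | 0⟩
    ⟨3 | 0⟩
    ⟨3 | 1⟩
    ⟨3 | 1⟩
    ⟨3 | 1⟩
    ⟨3 | 1 2⟩


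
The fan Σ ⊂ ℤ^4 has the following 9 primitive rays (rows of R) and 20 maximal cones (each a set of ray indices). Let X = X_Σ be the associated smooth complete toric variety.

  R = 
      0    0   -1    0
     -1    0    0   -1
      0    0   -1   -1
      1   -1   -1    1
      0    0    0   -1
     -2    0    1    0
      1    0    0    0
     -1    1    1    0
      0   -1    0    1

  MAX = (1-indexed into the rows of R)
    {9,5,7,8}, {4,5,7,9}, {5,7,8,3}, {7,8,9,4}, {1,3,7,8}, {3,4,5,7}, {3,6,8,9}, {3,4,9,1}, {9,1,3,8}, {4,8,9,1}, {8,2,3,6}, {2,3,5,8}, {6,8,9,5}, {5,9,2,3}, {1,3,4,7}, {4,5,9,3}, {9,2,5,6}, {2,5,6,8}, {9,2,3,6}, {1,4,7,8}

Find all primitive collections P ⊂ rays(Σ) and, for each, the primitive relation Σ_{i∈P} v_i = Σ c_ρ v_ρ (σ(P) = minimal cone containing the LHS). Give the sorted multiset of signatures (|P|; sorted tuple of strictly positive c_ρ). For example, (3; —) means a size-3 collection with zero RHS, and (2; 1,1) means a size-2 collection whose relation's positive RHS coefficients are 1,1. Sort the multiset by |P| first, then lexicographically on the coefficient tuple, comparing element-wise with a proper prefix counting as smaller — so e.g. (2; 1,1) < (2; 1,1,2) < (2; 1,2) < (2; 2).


|primitive collections| = 14. Relations:

  P={1,5}:  v_{1} + v_{5} = v_{3}  ⇒ sig = (2; 1)
  P={2,7}:  v_{2} + v_{7} = v_{5}  ⇒ sig = (2; 1)
  P={2,4}:  v_{2} + v_{4} = v_{3} + v_{9}  ⇒ sig = (2; 1,1)
  P={6,7}:  v_{6} + v_{7} = v_{5} + v_{8} + v_{9}  ⇒ sig = (2; 1,1,1)
  P={1,2}:  v_{1} + v_{2} = 2·v_{3} + v_{8} + v_{9}  ⇒ sig = (2; 1,1,2)
  P={4,6}:  v_{4} + v_{6} = v_{3} + v_{8} + 2·v_{9}  ⇒ sig = (2; 1,1,2)
  P={1,6}:  v_{1} + v_{6} = 2·v_{3} + 2·v_{8} + 2·v_{9}  ⇒ sig = (2; 2,2,2)
  P={4,5,8}:  v_{4} + v_{5} + v_{8} = 0  ⇒ sig = (3; —)
  P={1,7,9}:  v_{1} + v_{7} + v_{9} = v_{4}  ⇒ sig = (3; 1)
  P={2,8,9}:  v_{2} + v_{8} + v_{9} = v_{6}  ⇒ sig = (3; 1)
  P={3,4,8}:  v_{3} + v_{4} + v_{8} = v_{1}  ⇒ sig = (3; 1)
  P={3,7,9}:  v_{3} + v_{7} + v_{9} = v_{4} + v_{5}  ⇒ sig = (3; 1,1)
  P={3,5,6}:  v_{3} + v_{5} + v_{6} = 2·v_{2}  ⇒ sig = (3; 2)
  P={3,5,8,9}:  v_{3} + v_{5} + v_{8} + v_{9} = v_{2}  ⇒ sig = (4; 1)

Hence PRS(X_Σ) =
{ (2; 1) ×2,  (2; 1,1),  (2; 1,1,1),  (2; 1,1,2) ×2,  (2; 2,2,2),  (3; —),  (3; 1) ×3,  (3; 1,1),  (3; 2),  (4; 1) }


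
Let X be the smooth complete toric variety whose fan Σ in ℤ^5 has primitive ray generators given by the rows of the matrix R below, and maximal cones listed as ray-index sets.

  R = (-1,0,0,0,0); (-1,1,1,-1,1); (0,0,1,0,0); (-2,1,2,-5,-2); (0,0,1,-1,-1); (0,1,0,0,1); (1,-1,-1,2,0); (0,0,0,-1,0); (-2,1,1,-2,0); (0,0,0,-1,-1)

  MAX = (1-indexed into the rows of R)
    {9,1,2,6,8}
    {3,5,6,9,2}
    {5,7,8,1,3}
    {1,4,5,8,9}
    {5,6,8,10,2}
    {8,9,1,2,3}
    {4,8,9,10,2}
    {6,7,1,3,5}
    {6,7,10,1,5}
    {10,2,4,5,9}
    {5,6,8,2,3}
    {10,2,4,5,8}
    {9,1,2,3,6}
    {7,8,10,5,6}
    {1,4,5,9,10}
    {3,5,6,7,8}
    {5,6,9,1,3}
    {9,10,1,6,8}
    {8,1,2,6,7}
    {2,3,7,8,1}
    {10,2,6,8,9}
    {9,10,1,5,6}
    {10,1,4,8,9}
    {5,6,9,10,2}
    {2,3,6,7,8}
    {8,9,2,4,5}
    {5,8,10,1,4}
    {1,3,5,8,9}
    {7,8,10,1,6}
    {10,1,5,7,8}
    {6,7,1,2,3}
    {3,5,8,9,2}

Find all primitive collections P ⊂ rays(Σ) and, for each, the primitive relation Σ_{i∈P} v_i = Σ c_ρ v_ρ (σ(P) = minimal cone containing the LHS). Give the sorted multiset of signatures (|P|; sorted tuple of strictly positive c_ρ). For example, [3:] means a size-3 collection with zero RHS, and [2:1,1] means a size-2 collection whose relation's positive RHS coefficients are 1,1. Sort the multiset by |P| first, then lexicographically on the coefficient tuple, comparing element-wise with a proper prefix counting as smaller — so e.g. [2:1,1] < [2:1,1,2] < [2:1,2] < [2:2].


Σ has 15 primitive collections:

  P={3,10}:  v_{3} + v_{10} = v_{5}  ⇒ sig = [2:1]
  P={7,9}:  v_{7} + v_{9} = v_{1}  ⇒ sig = [2:1]
  P={4,7}:  v_{4} + v_{7} = v_{1} + v_{5} + v_{8} + v_{10}  ⇒ sig = [2:1,1,1,1]
  P={3,4}:  v_{3} + v_{4} = 2·v_{5} + v_{8} + v_{9}  ⇒ sig = [2:1,1,2]
  P={4,6}:  v_{4} + v_{6} = 2·v_{2} + 3·v_{10}  ⇒ sig = [2:2,3]
  P={2,7,10}:  v_{2} + v_{7} + v_{10} = 0  ⇒ sig = [3:]
  P={1,2,10}:  v_{1} + v_{2} + v_{10} = v_{9}  ⇒ sig = [3:1]
  P={2,5,7}:  v_{2} + v_{5} + v_{7} = v_{3}  ⇒ sig = [3:1]
  P={1,2,5}:  v_{1} + v_{2} + v_{5} = v_{3} + v_{9}  ⇒ sig = [3:1,1]
  P={1,2,4}:  v_{1} + v_{2} + v_{4} = v_{5} + v_{8} + 2·v_{9}  ⇒ sig = [3:1,1,2]
  P={1,3,6,8}:  v_{1} + v_{3} + v_{6} + v_{8} = v_{2}  ⇒ sig = [4:1]
  P={5,8,9,10}:  v_{5} + v_{8} + v_{9} + v_{10} = v_{4}  ⇒ sig = [4:1]
  P={1,5,6,8}:  v_{1} + v_{5} + v_{6} + v_{8} = v_{2} + v_{10}  ⇒ sig = [4:1,1]
  P={3,6,8,9}:  v_{3} + v_{6} + v_{8} + v_{9} = 2·v_{2} + v_{10}  ⇒ sig = [4:1,2]
  P={5,6,8,9}:  v_{5} + v_{6} + v_{8} + v_{9} = 2·v_{2} + 2·v_{10}  ⇒ sig = [4:2,2]

so the primitive-relation signature multiset is
    |P|=2: 5 collections, coeffs (1), (1), (1,1,1,1), (1,1,2), (2,3)
    |P|=3: 5 collections, coeffs (), (1), (1), (1,1), (1,1,2)
    |P|=4: 5 collections, coeffs (1), (1), (1,1), (1,2), (2,2)


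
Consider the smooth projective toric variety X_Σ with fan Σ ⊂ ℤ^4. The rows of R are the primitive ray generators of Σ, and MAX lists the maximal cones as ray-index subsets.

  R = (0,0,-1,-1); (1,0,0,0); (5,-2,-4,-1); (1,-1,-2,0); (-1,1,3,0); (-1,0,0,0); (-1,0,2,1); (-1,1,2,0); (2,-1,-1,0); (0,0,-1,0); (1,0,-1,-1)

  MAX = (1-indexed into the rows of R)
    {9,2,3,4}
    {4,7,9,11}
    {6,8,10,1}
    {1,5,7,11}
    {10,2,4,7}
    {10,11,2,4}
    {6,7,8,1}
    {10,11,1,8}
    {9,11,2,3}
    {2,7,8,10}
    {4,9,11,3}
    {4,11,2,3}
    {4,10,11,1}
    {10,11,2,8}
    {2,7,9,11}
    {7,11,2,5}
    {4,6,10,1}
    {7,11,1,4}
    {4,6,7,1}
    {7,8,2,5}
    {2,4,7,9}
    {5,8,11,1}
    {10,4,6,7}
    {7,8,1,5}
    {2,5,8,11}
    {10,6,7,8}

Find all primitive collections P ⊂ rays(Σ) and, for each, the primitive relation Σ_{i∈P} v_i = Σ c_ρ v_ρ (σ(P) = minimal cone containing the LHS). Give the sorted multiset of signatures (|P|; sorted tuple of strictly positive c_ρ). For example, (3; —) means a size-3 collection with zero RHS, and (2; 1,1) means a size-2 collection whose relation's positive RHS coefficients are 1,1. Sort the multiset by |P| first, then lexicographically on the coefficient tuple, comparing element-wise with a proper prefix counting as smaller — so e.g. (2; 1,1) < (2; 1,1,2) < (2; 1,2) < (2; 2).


Minimal non-faces — 23 found among 11 rays, 26 max cones:

  • {2,6}:  v_{2} + v_{6} = 0  →  sig = (2; —)
  • {4,8}:  v_{4} + v_{8} = 0  →  sig = (2; —)
  • {1,2}:  v_{1} + v_{2} = v_{11}  →  sig = (2; 1)
  • {5,10}:  v_{5} + v_{10} = v_{8}  →  sig = (2; 1)
  • {6,11}:  v_{6} + v_{11} = v_{1}  →  sig = (2; 1)
  • {4,5}:  v_{4} + v_{5} = v_{7} + v_{11}  →  sig = (2; 1,1)
  • {9,10}:  v_{9} + v_{10} = v_{2} + v_{4}  →  sig = (2; 1,1)
  • {3,6}:  v_{3} + v_{6} = v_{4} + v_{9} + v_{11}  →  sig = (2; 1,1,1)
  • {3,8}:  v_{3} + v_{8} = v_{2} + v_{9} + v_{11}  →  sig = (2; 1,1,1)
  • {5,6}:  v_{5} + v_{6} = v_{1} + v_{7} + v_{8}  →  sig = (2; 1,1,1)
  • {6,9}:  v_{6} + v_{9} = v_{4} + v_{7} + v_{11}  →  sig = (2; 1,1,1)
  • {8,9}:  v_{8} + v_{9} = v_{2} + v_{7} + v_{11}  →  sig = (2; 1,1,1)
  • {3,5}:  v_{3} + v_{5} = v_{2} + v_{7} + v_{9} + 2·v_{11}  →  sig = (2; 1,1,1,2)
  • {1,3}:  v_{1} + v_{3} = v_{4} + v_{9} + 2·v_{11}  →  sig = (2; 1,1,2)
  • {1,9}:  v_{1} + v_{9} = v_{4} + v_{7} + 2·v_{11}  →  sig = (2; 1,1,2)
  • {3,10}:  v_{3} + v_{10} = 2·v_{2} + 2·v_{4} + v_{11}  →  sig = (2; 1,2,2)
  • {5,9}:  v_{5} + v_{9} = v_{2} + 2·v_{7} + 2·v_{11}  →  sig = (2; 1,2,2)
  • {3,7}:  v_{3} + v_{7} = 2·v_{9}  →  sig = (2; 2)
  • {7,10,11}:  v_{7} + v_{10} + v_{11} = 0  →  sig = (3; —)
  • {1,7,10}:  v_{1} + v_{7} + v_{10} = v_{6}  →  sig = (3; 1)
  • {7,8,11}:  v_{7} + v_{8} + v_{11} = v_{5}  →  sig = (3; 1)
  • {2,4,7,11}:  v_{2} + v_{4} + v_{7} + v_{11} = v_{9}  →  sig = (4; 1)
  • {2,4,9,11}:  v_{2} + v_{4} + v_{9} + v_{11} = v_{3}  →  sig = (4; 1)

Hence PRS(X_Σ) =
    |P|=2: 18 collections, coeffs (), (), (1), (1), (1), (1,1), (1,1), (1,1,1), (1,1,1), (1,1,1), (1,1,1), (1,1,1), (1,1,1,2), (1,1,2), (1,1,2), (1,2,2), (1,2,2), (2)
    |P|=3: 3 collections, coeffs (), (1), (1)
    |P|=4: 2 collections, coeffs (1), (1)


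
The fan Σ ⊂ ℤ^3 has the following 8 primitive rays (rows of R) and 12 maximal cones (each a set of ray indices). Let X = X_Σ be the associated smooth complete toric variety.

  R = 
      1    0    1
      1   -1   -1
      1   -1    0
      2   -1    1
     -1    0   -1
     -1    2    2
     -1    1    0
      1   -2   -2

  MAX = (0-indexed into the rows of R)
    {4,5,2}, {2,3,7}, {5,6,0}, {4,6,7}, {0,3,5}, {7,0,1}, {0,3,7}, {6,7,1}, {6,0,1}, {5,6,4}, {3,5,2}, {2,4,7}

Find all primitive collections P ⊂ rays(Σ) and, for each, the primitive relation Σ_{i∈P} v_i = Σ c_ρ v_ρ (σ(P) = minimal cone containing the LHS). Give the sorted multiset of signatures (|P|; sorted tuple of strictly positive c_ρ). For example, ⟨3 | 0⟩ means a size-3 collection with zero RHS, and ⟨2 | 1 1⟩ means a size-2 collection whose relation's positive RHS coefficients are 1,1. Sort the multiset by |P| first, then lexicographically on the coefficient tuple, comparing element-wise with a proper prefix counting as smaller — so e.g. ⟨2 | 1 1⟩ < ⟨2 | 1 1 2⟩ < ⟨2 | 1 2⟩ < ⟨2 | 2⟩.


Primitive collections (11):

  {0,4}:  v_{0} + v_{4} = 0 — sig = ⟨2 | 0⟩
  {2,6}:  v_{2} + v_{6} = 0 — sig = ⟨2 | 0⟩
  {5,7}:  v_{5} + v_{7} = 0 — sig = ⟨2 | 0⟩
  {0,2}:  v_{0} + v_{2} = v_{3} — sig = ⟨2 | 1⟩
  {3,4}:  v_{3} + v_{4} = v_{2} — sig = ⟨2 | 1⟩
  {3,6}:  v_{3} + v_{6} = v_{0} — sig = ⟨2 | 1⟩
  {1,2}:  v_{1} + v_{2} = v_{0} + v_{7} — sig = ⟨2 | 1 1⟩
  {1,4}:  v_{1} + v_{4} = v_{6} + v_{7} — sig = ⟨2 | 1 1⟩
  {1,5}:  v_{1} + v_{5} = v_{0} + v_{6} — sig = ⟨2 | 1 1⟩
  {1,3}:  v_{1} + v_{3} = 2·v_{0} + v_{7} — sig = ⟨2 | 1 2⟩
  {0,6,7}:  v_{0} + v_{6} + v_{7} = v_{1} — sig = ⟨3 | 1⟩

Sorted signature multiset PRS(X):
{ ⟨2 | 0⟩ ×3,  ⟨2 | 1⟩ ×3,  ⟨2 | 1 1⟩ ×3,  ⟨2 | 1 2⟩,  ⟨3 | 1⟩ }


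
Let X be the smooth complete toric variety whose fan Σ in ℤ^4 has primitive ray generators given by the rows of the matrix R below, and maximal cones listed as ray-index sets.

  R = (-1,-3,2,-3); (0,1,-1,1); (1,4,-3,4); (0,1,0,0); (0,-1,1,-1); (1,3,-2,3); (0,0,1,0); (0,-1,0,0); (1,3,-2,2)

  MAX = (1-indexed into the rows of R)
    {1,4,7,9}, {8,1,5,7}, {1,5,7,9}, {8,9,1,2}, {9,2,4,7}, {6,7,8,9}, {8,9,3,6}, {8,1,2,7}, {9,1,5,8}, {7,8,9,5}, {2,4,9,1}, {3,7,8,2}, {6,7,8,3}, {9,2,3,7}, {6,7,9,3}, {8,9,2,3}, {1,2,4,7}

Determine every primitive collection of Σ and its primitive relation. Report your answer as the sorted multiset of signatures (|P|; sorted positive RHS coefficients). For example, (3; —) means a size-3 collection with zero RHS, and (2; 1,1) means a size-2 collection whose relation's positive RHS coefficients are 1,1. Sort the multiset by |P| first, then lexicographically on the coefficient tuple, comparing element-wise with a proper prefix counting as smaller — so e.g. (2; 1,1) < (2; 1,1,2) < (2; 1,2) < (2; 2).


Σ has 14 primitive collections:

  P={1,6}:  v_{1} + v_{6} = 0  so sig = (2; —)
  P={2,5}:  v_{2} + v_{5} = 0  so sig = (2; —)
  P={4,8}:  v_{4} + v_{8} = 0  so sig = (2; —)
  P={1,3}:  v_{1} + v_{3} = v_{2}  so sig = (2; 1)
  P={2,6}:  v_{2} + v_{6} = v_{3}  so sig = (2; 1)
  P={3,5}:  v_{3} + v_{5} = v_{6}  so sig = (2; 1)
  P={4,5}:  v_{4} + v_{5} = v_{1} + v_{7} + v_{9}  so sig = (2; 1,1,1)
  P={4,6}:  v_{4} + v_{6} = v_{2} + v_{7} + v_{9}  so sig = (2; 1,1,1)
  P={5,6}:  v_{5} + v_{6} = v_{7} + v_{8} + v_{9}  so sig = (2; 1,1,1)
  P={3,4}:  v_{3} + v_{4} = 2·v_{2} + v_{7} + v_{9}  so sig = (2; 1,1,2)
  P={1,2,7,9}:  v_{1} + v_{2} + v_{7} + v_{9} = v_{4}  so sig = (4; 1)
  P={1,7,8,9}:  v_{1} + v_{7} + v_{8} + v_{9} = v_{5}  so sig = (4; 1)
  P={2,7,8,9}:  v_{2} + v_{7} + v_{8} + v_{9} = v_{6}  so sig = (4; 1)
  P={3,7,8,9}:  v_{3} + v_{7} + v_{8} + v_{9} = 2·v_{6}  so sig = (4; 2)

Hence PRS(X_Σ) =
{ (2; —) ×3,  (2; 1) ×3,  (2; 1,1,1) ×3,  (2; 1,1,2),  (4; 1) ×3,  (4; 2) }


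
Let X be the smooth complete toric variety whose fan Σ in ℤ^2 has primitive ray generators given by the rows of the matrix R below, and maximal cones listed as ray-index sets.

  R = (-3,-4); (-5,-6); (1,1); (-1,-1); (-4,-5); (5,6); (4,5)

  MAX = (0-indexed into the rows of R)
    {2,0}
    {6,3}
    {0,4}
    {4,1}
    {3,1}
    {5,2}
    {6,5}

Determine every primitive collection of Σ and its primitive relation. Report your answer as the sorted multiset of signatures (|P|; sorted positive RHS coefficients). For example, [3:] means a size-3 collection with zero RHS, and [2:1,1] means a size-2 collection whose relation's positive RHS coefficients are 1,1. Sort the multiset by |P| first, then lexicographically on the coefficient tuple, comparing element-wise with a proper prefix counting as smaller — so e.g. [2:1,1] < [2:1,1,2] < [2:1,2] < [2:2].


|primitive collections| = 14. Relations:

  {1,5}:  v_{1} + v_{5} = 0  →  sig = [2:]
  {2,3}:  v_{2} + v_{3} = 0  →  sig = [2:]
  {4,6}:  v_{4} + v_{6} = 0  →  sig = [2:]
  {0,3}:  v_{0} + v_{3} = v_{4}  →  sig = [2:1]
  {0,6}:  v_{0} + v_{6} = v_{2}  →  sig = [2:1]
  {1,2}:  v_{1} + v_{2} = v_{4}  →  sig = [2:1]
  {1,6}:  v_{1} + v_{6} = v_{3}  →  sig = [2:1]
  {2,4}:  v_{2} + v_{4} = v_{0}  →  sig = [2:1]
  {2,6}:  v_{2} + v_{6} = v_{5}  →  sig = [2:1]
  {3,4}:  v_{3} + v_{4} = v_{1}  →  sig = [2:1]
  {3,5}:  v_{3} + v_{5} = v_{6}  →  sig = [2:1]
  {4,5}:  v_{4} + v_{5} = v_{2}  →  sig = [2:1]
  {0,1}:  v_{0} + v_{1} = 2·v_{4}  →  sig = [2:2]
  {0,5}:  v_{0} + v_{5} = 2·v_{2}  →  sig = [2:2]

Hence PRS(X_Σ) =
{ [2:] ×3,  [2:1] ×9,  [2:2] ×2 }


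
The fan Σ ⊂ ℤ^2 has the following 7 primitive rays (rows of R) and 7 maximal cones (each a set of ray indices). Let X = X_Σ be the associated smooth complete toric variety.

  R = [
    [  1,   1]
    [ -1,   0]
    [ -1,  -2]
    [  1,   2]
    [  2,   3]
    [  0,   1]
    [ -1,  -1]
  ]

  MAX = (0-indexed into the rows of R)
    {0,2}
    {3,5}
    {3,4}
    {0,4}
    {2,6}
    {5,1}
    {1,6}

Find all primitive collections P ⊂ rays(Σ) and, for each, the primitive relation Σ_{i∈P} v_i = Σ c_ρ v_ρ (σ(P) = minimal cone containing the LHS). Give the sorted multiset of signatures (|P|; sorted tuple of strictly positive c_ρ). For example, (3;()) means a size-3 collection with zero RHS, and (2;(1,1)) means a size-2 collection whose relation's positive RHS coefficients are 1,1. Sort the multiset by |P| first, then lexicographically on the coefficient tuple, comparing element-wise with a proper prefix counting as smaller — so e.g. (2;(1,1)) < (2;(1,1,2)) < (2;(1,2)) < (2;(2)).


Σ has 14 primitive collections:

  P={0,6}:  v_{0} + v_{6} = 0 ; sig = (2;())
  P={2,3}:  v_{2} + v_{3} = 0 ; sig = (2;())
  P={0,1}:  v_{0} + v_{1} = v_{5} ; sig = (2;(1))
  P={0,3}:  v_{0} + v_{3} = v_{4} ; sig = (2;(1))
  P={0,5}:  v_{0} + v_{5} = v_{3} ; sig = (2;(1))
  P={2,4}:  v_{2} + v_{4} = v_{0} ; sig = (2;(1))
  P={2,5}:  v_{2} + v_{5} = v_{6} ; sig = (2;(1))
  P={3,6}:  v_{3} + v_{6} = v_{5} ; sig = (2;(1))
  P={4,6}:  v_{4} + v_{6} = v_{3} ; sig = (2;(1))
  P={5,6}:  v_{5} + v_{6} = v_{1} ; sig = (2;(1))
  P={1,4}:  v_{1} + v_{4} = v_{3} + v_{5} ; sig = (2;(1,1))
  P={1,2}:  v_{1} + v_{2} = 2·v_{6} ; sig = (2;(2))
  P={1,3}:  v_{1} + v_{3} = 2·v_{5} ; sig = (2;(2))
  P={4,5}:  v_{4} + v_{5} = 2·v_{3} ; sig = (2;(2))

Signatures (|P|; sorted positive RHS coefficients), sorted:
    (2;())
    (2;())
    (2;(1))
    (2;(1))
    (2;(1))
    (2;(1))
    (2;(1))
    (2;(1))
    (2;(1))
    (2;(1))
    (2;(1,1))
    (2;(2))
    (2;(2))
    (2;(2))


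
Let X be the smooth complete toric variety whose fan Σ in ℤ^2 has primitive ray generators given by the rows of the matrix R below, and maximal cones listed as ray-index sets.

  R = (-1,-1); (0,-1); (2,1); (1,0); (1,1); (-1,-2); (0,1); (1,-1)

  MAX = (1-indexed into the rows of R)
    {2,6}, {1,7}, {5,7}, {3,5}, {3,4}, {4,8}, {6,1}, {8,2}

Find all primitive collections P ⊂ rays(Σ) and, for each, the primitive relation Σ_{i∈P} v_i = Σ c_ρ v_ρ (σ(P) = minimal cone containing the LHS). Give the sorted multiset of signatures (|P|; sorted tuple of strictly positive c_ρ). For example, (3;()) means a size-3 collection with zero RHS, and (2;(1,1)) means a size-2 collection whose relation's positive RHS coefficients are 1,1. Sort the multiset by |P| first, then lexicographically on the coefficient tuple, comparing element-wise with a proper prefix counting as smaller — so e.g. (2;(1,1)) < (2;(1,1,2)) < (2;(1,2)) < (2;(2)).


|primitive collections| = 20. Relations:

  P={1,5}:  v_{1} + v_{5} = 0  ⟹  sig = (2;())
  P={2,7}:  v_{2} + v_{7} = 0  ⟹  sig = (2;())
  P={1,2}:  v_{1} + v_{2} = v_{6}  ⟹  sig = (2;(1))
  P={1,3}:  v_{1} + v_{3} = v_{4}  ⟹  sig = (2;(1))
  P={1,4}:  v_{1} + v_{4} = v_{2}  ⟹  sig = (2;(1))
  P={2,4}:  v_{2} + v_{4} = v_{8}  ⟹  sig = (2;(1))
  P={2,5}:  v_{2} + v_{5} = v_{4}  ⟹  sig = (2;(1))
  P={3,6}:  v_{3} + v_{6} = v_{8}  ⟹  sig = (2;(1))
  P={4,5}:  v_{4} + v_{5} = v_{3}  ⟹  sig = (2;(1))
  P={4,7}:  v_{4} + v_{7} = v_{5}  ⟹  sig = (2;(1))
  P={5,6}:  v_{5} + v_{6} = v_{2}  ⟹  sig = (2;(1))
  P={6,7}:  v_{6} + v_{7} = v_{1}  ⟹  sig = (2;(1))
  P={7,8}:  v_{7} + v_{8} = v_{4}  ⟹  sig = (2;(1))
  P={1,8}:  v_{1} + v_{8} = 2·v_{2}  ⟹  sig = (2;(2))
  P={2,3}:  v_{2} + v_{3} = 2·v_{4}  ⟹  sig = (2;(2))
  P={3,7}:  v_{3} + v_{7} = 2·v_{5}  ⟹  sig = (2;(2))
  P={4,6}:  v_{4} + v_{6} = 2·v_{2}  ⟹  sig = (2;(2))
  P={5,8}:  v_{5} + v_{8} = 2·v_{4}  ⟹  sig = (2;(2))
  P={3,8}:  v_{3} + v_{8} = 3·v_{4}  ⟹  sig = (2;(3))
  P={6,8}:  v_{6} + v_{8} = 3·v_{2}  ⟹  sig = (2;(3))

Signatures (|P|; sorted positive RHS coefficients), sorted:
    (2;())
    (2;())
    (2;(1))
    (2;(1))
    (2;(1))
    (2;(1))
    (2;(1))
    (2;(1))
    (2;(1))
    (2;(1))
    (2;(1))
    (2;(1))
    (2;(1))
    (2;(2))
    (2;(2))
    (2;(2))
    (2;(2))
    (2;(2))
    (2;(3))
    (2;(3))


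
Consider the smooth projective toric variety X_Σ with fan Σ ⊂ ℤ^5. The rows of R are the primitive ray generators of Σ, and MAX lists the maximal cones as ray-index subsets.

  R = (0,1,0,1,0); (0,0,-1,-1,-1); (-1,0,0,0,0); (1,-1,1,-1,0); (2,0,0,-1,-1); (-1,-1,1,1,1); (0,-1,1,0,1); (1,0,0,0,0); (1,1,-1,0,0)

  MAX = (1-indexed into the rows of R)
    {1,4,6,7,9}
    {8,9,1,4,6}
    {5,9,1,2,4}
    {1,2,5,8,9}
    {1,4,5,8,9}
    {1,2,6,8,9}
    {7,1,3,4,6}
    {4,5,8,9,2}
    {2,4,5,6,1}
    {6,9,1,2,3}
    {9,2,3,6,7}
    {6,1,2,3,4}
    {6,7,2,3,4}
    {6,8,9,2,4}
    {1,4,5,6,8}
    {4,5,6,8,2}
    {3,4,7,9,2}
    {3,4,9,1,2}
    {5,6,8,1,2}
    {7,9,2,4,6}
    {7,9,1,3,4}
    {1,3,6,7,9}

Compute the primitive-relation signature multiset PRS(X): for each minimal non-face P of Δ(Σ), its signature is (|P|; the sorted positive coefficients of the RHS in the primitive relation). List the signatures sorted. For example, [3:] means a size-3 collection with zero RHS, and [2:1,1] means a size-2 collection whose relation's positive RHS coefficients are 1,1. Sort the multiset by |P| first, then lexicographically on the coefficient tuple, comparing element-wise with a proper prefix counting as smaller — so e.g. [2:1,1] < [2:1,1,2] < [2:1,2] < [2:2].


Σ has 9 primitive collections:

  {3,8}:  v_{3} + v_{8} = 0  so sig = [2:]
  {5,7}:  v_{5} + v_{7} = v_{4} + v_{8}  so sig = [2:1,1]
  {3,5}:  v_{3} + v_{5} = v_{1} + v_{2} + v_{4}  so sig = [2:1,1,1]
  {7,8}:  v_{7} + v_{8} = v_{4} + v_{6} + v_{9}  so sig = [2:1,1,1]
  {1,2,7}:  v_{1} + v_{2} + v_{7} = 0  so sig = [3:]
  {5,6,9}:  v_{5} + v_{6} + v_{9} = 2·v_{8}  so sig = [3:2]
  {1,2,4,8}:  v_{1} + v_{2} + v_{4} + v_{8} = v_{5}  so sig = [4:1]
  {3,4,6,9}:  v_{3} + v_{4} + v_{6} + v_{9} = v_{7}  so sig = [4:1]
  {1,2,4,6,9}:  v_{1} + v_{2} + v_{4} + v_{6} + v_{9} = v_{8}  so sig = [5:1]

so the primitive-relation signature multiset is
    [2:]
    [2:1,1]
    [2:1,1,1]
    [2:1,1,1]
    [3:]
    [3:2]
    [4:1]
    [4:1]
    [5:1]


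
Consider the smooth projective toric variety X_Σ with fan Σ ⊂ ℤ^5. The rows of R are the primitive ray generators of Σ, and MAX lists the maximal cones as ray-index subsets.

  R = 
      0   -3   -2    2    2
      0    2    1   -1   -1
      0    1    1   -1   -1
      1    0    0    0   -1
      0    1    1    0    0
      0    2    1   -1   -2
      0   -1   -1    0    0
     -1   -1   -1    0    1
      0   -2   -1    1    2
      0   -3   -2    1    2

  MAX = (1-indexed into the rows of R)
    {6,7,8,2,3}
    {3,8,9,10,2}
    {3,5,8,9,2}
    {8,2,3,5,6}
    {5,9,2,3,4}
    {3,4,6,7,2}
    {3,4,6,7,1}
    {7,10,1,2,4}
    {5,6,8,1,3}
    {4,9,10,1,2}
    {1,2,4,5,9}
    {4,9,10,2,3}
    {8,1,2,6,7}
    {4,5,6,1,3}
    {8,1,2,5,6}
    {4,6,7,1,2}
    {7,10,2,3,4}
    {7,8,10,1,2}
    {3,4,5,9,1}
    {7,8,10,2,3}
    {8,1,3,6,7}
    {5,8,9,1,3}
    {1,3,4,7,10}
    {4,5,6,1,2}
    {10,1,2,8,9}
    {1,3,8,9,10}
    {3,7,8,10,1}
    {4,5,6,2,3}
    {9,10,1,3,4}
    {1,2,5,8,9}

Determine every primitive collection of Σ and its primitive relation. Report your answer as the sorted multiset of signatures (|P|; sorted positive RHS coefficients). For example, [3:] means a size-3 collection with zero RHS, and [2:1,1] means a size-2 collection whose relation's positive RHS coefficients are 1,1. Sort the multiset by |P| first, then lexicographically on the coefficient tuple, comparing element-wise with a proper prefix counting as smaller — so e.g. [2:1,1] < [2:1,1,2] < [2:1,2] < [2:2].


Minimal non-faces — 7 found among 10 rays, 30 max cones:

  P={5,7}:  v_{5} + v_{7} = 0  →  sig = [2:]
  P={6,9}:  v_{6} + v_{9} = 0  →  sig = [2:]
  P={4,8}:  v_{4} + v_{8} = v_{7}  →  sig = [2:1]
  P={5,10}:  v_{5} + v_{10} = v_{9}  →  sig = [2:1]
  P={6,10}:  v_{6} + v_{10} = v_{7}  →  sig = [2:1]
  P={7,9}:  v_{7} + v_{9} = v_{10}  →  sig = [2:1]
  P={1,2,3}:  v_{1} + v_{2} + v_{3} = 0  →  sig = [3:]

Hence PRS(X_Σ) =
    |P|=2: 6 collections, coeffs (), (), (1), (1), (1), (1)
    |P|=3: 1 collection, coeffs ()


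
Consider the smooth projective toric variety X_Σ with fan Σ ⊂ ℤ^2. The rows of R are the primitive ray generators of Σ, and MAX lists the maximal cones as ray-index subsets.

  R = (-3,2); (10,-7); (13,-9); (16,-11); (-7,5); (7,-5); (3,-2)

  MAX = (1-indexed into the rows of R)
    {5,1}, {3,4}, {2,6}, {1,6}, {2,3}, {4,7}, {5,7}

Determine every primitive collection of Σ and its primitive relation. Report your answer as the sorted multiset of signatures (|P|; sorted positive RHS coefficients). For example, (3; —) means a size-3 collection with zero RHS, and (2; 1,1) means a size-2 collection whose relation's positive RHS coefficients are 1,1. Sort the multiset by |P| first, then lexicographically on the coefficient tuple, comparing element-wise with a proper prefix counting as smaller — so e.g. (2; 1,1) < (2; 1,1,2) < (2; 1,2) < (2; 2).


Σ has 14 primitive collections:

  • {1,7}:  v_{1} + v_{7} = 0  →  sig = (2; —)
  • {5,6}:  v_{5} + v_{6} = 0  →  sig = (2; —)
  • {1,2}:  v_{1} + v_{2} = v_{6}  →  sig = (2; 1)
  • {1,3}:  v_{1} + v_{3} = v_{2}  →  sig = (2; 1)
  • {1,4}:  v_{1} + v_{4} = v_{3}  →  sig = (2; 1)
  • {2,5}:  v_{2} + v_{5} = v_{7}  →  sig = (2; 1)
  • {2,7}:  v_{2} + v_{7} = v_{3}  →  sig = (2; 1)
  • {3,7}:  v_{3} + v_{7} = v_{4}  →  sig = (2; 1)
  • {6,7}:  v_{6} + v_{7} = v_{2}  →  sig = (2; 1)
  • {4,6}:  v_{4} + v_{6} = v_{2} + v_{3}  →  sig = (2; 1,1)
  • {2,4}:  v_{2} + v_{4} = 2·v_{3}  →  sig = (2; 2)
  • {3,5}:  v_{3} + v_{5} = 2·v_{7}  →  sig = (2; 2)
  • {3,6}:  v_{3} + v_{6} = 2·v_{2}  →  sig = (2; 2)
  • {4,5}:  v_{4} + v_{5} = 3·v_{7}  →  sig = (2; 3)

Sorted signature multiset PRS(X):
[(2; —), (2; —), (2; 1), (2; 1), (2; 1), (2; 1), (2; 1), (2; 1), (2; 1), (2; 1,1), (2; 2), (2; 2), (2; 2), (2; 3)]


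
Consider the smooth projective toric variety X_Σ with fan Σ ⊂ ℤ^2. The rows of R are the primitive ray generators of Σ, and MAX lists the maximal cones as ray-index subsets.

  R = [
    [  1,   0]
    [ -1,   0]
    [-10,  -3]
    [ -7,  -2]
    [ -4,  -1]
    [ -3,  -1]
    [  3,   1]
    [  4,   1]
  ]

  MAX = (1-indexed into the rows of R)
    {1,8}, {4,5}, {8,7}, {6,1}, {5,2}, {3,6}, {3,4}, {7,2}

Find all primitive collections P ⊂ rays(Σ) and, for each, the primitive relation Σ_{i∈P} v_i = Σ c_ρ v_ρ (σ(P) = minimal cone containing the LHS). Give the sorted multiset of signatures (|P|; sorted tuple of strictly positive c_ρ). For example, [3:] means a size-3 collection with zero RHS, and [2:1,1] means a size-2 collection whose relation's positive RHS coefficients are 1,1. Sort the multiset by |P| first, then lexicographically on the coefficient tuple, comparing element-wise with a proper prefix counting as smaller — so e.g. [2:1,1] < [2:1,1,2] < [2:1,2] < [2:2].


Σ has 20 primitive collections:

  P = {1,2}:  v_{1} + v_{2} = 0  ⟹  sig = [2:]
  P = {5,8}:  v_{5} + v_{8} = 0  ⟹  sig = [2:]
  P = {6,7}:  v_{6} + v_{7} = 0  ⟹  sig = [2:]
  P = {1,5}:  v_{1} + v_{5} = v_{6}  ⟹  sig = [2:1]
  P = {1,7}:  v_{1} + v_{7} = v_{8}  ⟹  sig = [2:1]
  P = {2,6}:  v_{2} + v_{6} = v_{5}  ⟹  sig = [2:1]
  P = {2,8}:  v_{2} + v_{8} = v_{7}  ⟹  sig = [2:1]
  P = {3,7}:  v_{3} + v_{7} = v_{4}  ⟹  sig = [2:1]
  P = {4,6}:  v_{4} + v_{6} = v_{3}  ⟹  sig = [2:1]
  P = {4,7}:  v_{4} + v_{7} = v_{5}  ⟹  sig = [2:1]
  P = {4,8}:  v_{4} + v_{8} = v_{6}  ⟹  sig = [2:1]
  P = {5,6}:  v_{5} + v_{6} = v_{4}  ⟹  sig = [2:1]
  P = {5,7}:  v_{5} + v_{7} = v_{2}  ⟹  sig = [2:1]
  P = {6,8}:  v_{6} + v_{8} = v_{1}  ⟹  sig = [2:1]
  P = {2,3}:  v_{2} + v_{3} = v_{4} + v_{5}  ⟹  sig = [2:1,1]
  P = {1,4}:  v_{1} + v_{4} = 2·v_{6}  ⟹  sig = [2:2]
  P = {2,4}:  v_{2} + v_{4} = 2·v_{5}  ⟹  sig = [2:2]
  P = {3,5}:  v_{3} + v_{5} = 2·v_{4}  ⟹  sig = [2:2]
  P = {3,8}:  v_{3} + v_{8} = 2·v_{6}  ⟹  sig = [2:2]
  P = {1,3}:  v_{1} + v_{3} = 3·v_{6}  ⟹  sig = [2:3]

Sorted signature multiset PRS(X):
    [2:]
    [2:]
    [2:]
    [2:1]
    [2:1]
    [2:1]
    [2:1]
    [2:1]
    [2:1]
    [2:1]
    [2:1]
    [2:1]
    [2:1]
    [2:1]
    [2:1,1]
    [2:2]
    [2:2]
    [2:2]
    [2:2]
    [2:3]


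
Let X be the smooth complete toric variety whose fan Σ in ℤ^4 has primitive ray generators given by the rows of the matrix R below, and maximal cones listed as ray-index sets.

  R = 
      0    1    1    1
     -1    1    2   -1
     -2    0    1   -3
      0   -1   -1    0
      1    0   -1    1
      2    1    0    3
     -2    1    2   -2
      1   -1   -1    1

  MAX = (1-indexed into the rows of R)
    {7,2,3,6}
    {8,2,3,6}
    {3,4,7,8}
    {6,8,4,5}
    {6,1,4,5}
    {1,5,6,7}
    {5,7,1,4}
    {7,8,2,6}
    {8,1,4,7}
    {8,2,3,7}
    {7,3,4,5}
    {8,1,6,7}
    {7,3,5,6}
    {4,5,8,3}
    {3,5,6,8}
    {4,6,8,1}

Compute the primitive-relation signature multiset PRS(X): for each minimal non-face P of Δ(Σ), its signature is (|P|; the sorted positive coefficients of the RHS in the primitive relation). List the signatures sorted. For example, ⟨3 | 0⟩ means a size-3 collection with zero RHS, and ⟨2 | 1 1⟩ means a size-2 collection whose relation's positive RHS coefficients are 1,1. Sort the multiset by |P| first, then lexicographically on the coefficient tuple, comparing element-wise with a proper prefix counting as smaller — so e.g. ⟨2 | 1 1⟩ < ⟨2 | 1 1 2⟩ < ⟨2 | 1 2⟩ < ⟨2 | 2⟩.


Σ has 9 primitive collections:

  {1,3}:  v_{1} + v_{3} = v_{7} ; sig = ⟨2 | 1⟩
  {2,4}:  v_{2} + v_{4} = v_{7} + v_{8} ; sig = ⟨2 | 1 1⟩
  {2,5}:  v_{2} + v_{5} = v_{3} + v_{6} ; sig = ⟨2 | 1 1⟩
  {1,2}:  v_{1} + v_{2} = v_{6} + 2·v_{7} + v_{8} ; sig = ⟨2 | 1 1 2⟩
  {3,4,6}:  v_{3} + v_{4} + v_{6} = 0 ; sig = ⟨3 | 0⟩
  {5,7,8}:  v_{5} + v_{7} + v_{8} = 0 ; sig = ⟨3 | 0⟩
  {4,6,7}:  v_{4} + v_{6} + v_{7} = v_{1} ; sig = ⟨3 | 1⟩
  {1,5,8}:  v_{1} + v_{5} + v_{8} = v_{4} + v_{6} ; sig = ⟨3 | 1 1⟩
  {3,6,7,8}:  v_{3} + v_{6} + v_{7} + v_{8} = v_{2} ; sig = ⟨4 | 1⟩

Signatures (|P|; sorted positive RHS coefficients), sorted:
{ ⟨2 | 1⟩,  ⟨2 | 1 1⟩ ×2,  ⟨2 | 1 1 2⟩,  ⟨3 | 0⟩ ×2,  ⟨3 | 1⟩,  ⟨3 | 1 1⟩,  ⟨4 | 1⟩ }


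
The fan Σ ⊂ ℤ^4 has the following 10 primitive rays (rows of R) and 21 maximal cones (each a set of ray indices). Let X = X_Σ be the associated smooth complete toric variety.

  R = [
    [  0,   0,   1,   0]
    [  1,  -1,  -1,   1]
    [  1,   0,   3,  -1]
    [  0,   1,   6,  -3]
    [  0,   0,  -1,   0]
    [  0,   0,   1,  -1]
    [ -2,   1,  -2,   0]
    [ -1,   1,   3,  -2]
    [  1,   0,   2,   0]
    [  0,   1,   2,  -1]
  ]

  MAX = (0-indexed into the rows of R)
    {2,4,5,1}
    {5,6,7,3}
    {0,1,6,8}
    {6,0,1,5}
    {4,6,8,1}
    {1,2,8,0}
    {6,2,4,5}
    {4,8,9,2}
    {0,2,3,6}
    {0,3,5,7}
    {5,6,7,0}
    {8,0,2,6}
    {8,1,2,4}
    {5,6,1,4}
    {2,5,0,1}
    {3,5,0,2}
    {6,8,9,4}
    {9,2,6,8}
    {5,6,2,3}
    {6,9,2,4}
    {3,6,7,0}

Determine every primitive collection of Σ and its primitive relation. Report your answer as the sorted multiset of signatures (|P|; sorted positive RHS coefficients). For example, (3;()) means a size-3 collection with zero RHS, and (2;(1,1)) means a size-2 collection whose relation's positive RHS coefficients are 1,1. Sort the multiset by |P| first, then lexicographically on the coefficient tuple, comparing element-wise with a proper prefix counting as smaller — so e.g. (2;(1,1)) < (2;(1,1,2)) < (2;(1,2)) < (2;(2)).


The 18 primitive collections of Σ (r=10, n=4):

  P = {0,4}:  v_{0} + v_{4} = 0  ⟹  sig = (2;())
  P = {2,7}:  v_{2} + v_{7} = v_{3}  ⟹  sig = (2;(1))
  P = {5,8}:  v_{5} + v_{8} = v_{2}  ⟹  sig = (2;(1))
  P = {1,7}:  v_{1} + v_{7} = v_{0} + v_{5}  ⟹  sig = (2;(1,1))
  P = {1,9}:  v_{1} + v_{9} = v_{4} + v_{8}  ⟹  sig = (2;(1,1))
  P = {0,9}:  v_{0} + v_{9} = v_{2} + v_{6} + v_{8}  ⟹  sig = (2;(1,1,1))
  P = {1,3}:  v_{1} + v_{3} = v_{0} + v_{2} + v_{5}  ⟹  sig = (2;(1,1,1))
  P = {4,7}:  v_{4} + v_{7} = v_{2} + v_{5} + v_{6}  ⟹  sig = (2;(1,1,1))
  P = {3,4}:  v_{3} + v_{4} = 2·v_{2} + v_{5} + v_{6}  ⟹  sig = (2;(1,1,2))
  P = {5,9}:  v_{5} + v_{9} = 2·v_{2} + v_{4} + v_{6}  ⟹  sig = (2;(1,1,2))
  P = {7,8}:  v_{7} + v_{8} = v_{0} + 2·v_{2} + v_{6}  ⟹  sig = (2;(1,1,2))
  P = {3,8}:  v_{3} + v_{8} = v_{0} + 3·v_{2} + v_{6}  ⟹  sig = (2;(1,1,3))
  P = {7,9}:  v_{7} + v_{9} = 3·v_{2} + 2·v_{6}  ⟹  sig = (2;(2,3))
  P = {3,9}:  v_{3} + v_{9} = 4·v_{2} + 2·v_{6}  ⟹  sig = (2;(2,4))
  P = {1,2,6}:  v_{1} + v_{2} + v_{6} = 0  ⟹  sig = (3;())
  P = {0,2,5,6}:  v_{0} + v_{2} + v_{5} + v_{6} = v_{7}  ⟹  sig = (4;(1))
  P = {2,4,6,8}:  v_{2} + v_{4} + v_{6} + v_{8} = v_{9}  ⟹  sig = (4;(1))
  P = {0,3,5,6}:  v_{0} + v_{3} + v_{5} + v_{6} = 2·v_{7}  ⟹  sig = (4;(2))

so the primitive-relation signature multiset is
{ (2;()),  (2;(1)) ×2,  (2;(1,1)) ×2,  (2;(1,1,1)) ×3,  (2;(1,1,2)) ×3,  (2;(1,1,3)),  (2;(2,3)),  (2;(2,4)),  (3;()),  (4;(1)) ×2,  (4;(2)) }
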